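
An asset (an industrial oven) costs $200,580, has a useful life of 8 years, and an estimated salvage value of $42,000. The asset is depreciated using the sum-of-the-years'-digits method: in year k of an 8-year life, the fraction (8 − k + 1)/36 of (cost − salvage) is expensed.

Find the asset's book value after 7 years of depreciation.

Depreciable base = $200,580 − $42,000 = $158,580.
Sum of the years' digits = 8+7+6+5+4+3+2+1 = 36.
Year 1: $158,580 × 8/36 = $35,240. Book value $165,340.
Year 2: $158,580 × 7/36 = $30,835. Book value $134,505.
Year 3: $158,580 × 6/36 = $26,430. Book value $108,075.
Year 4: $158,580 × 5/36 = $22,025. Book value $86,050.
Year 5: $158,580 × 4/36 = $17,620. Book value $68,430.
Year 6: $158,580 × 3/36 = $13,215. Book value $55,215.
Year 7: $158,580 × 2/36 = $8,810. Book value $46,405.

$46,405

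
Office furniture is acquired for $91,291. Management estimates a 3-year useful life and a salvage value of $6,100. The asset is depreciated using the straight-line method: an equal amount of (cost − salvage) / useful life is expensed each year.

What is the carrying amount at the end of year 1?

Depreciable base = $91,291 − $6,100 = $85,191.
Annual expense = $85,191 / 3 = $28,397.
End of year 1: book value $62,894.

$62,894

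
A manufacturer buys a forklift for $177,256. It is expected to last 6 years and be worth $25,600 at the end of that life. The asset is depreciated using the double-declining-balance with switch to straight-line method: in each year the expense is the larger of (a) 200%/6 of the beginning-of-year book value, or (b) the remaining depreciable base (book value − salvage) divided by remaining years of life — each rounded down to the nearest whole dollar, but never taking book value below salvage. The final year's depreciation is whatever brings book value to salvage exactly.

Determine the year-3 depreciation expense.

$26,260

Depreciable base = $177,256 − $25,600 = $151,656.
Year 1: DB = ⌊$177,256 × 200%/6⌋ = $59,085; SL = ⌊$151,656/6⌋ = $25,276 → take DB $59,085. Book value $118,171.
Year 2: DB = ⌊$118,171 × 200%/6⌋ = $39,390; SL = ⌊$92,571/5⌋ = $18,514 → take DB $39,390. Book value $78,781.
Year 3: DB = ⌊$78,781 × 200%/6⌋ = $26,260; SL = ⌊$53,181/4⌋ = $13,295 → take DB $26,260. Book value $52,521.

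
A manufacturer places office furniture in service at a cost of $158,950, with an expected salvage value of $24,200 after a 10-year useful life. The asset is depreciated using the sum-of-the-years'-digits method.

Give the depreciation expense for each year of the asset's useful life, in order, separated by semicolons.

Depreciable base = $158,950 − $24,200 = $134,750.
Sum of the years' digits = 10+9+8+7+6+5+4+3+2+1 = 55.
Year 1: $134,750 × 10/55 = $24,500. Book value $134,450.
Year 2: $134,750 × 9/55 = $22,050. Book value $112,400.
Year 3: $134,750 × 8/55 = $19,600. Book value $92,800.
Year 4: $134,750 × 7/55 = $17,150. Book value $75,650.
Year 5: $134,750 × 6/55 = $14,700. Book value $60,950.
Year 6: $134,750 × 5/55 = $12,250. Book value $48,700.
Year 7: $134,750 × 4/55 = $9,800. Book value $38,900.
Year 8: $134,750 × 3/55 = $7,350. Book value $31,550.
Year 9: $134,750 × 2/55 = $4,900. Book value $26,650.
Year 10: $134,750 × 1/55 = $2,450. Book value $24,200.

$24,500; $22,050; $19,600; $17,150; $14,700; $12,250; $9,800; $7,350; $4,900; $2,450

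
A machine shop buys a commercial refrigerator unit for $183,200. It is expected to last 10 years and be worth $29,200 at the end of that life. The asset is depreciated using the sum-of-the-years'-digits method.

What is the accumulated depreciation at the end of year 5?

$112,000

Depreciable base = $183,200 − $29,200 = $154,000.
Sum of the years' digits = 10+9+8+7+6+5+4+3+2+1 = 55.
Year 1: $154,000 × 10/55 = $28,000. Book value $155,200.
Year 2: $154,000 × 9/55 = $25,200. Book value $130,000.
Year 3: $154,000 × 8/55 = $22,400. Book value $107,600.
Year 4: $154,000 × 7/55 = $19,600. Book value $88,000.
Year 5: $154,000 × 6/55 = $16,800. Book value $71,200.
Accumulated through year 5 = $183,200 − $71,200 = $112,000.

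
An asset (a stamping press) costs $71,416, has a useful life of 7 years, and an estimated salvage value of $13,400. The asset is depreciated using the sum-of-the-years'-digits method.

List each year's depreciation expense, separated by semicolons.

$14,504; $12,432; $10,360; $8,288; $6,216; $4,144; $2,072

Depreciable base = $71,416 − $13,400 = $58,016.
Sum of the years' digits = 7+6+5+4+3+2+1 = 28.
Year 1: $58,016 × 7/28 = $14,504. Book value $56,912.
Year 2: $58,016 × 6/28 = $12,432. Book value $44,480.
Year 3: $58,016 × 5/28 = $10,360. Book value $34,120.
Year 4: $58,016 × 4/28 = $8,288. Book value $25,832.
Year 5: $58,016 × 3/28 = $6,216. Book value $19,616.
Year 6: $58,016 × 2/28 = $4,144. Book value $15,472.
Year 7: $58,016 × 1/28 = $2,072. Book value $13,400.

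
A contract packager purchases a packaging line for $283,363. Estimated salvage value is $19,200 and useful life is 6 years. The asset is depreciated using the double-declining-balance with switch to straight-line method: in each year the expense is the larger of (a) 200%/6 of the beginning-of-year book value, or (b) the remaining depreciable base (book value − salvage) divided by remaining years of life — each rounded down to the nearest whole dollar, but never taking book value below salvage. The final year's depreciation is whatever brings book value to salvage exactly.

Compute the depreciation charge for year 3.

$41,980

Depreciable base = $283,363 − $19,200 = $264,163.
Year 1: DB = ⌊$283,363 × 200%/6⌋ = $94,454; SL = ⌊$264,163/6⌋ = $44,027 → take DB $94,454. Book value $188,909.
Year 2: DB = ⌊$188,909 × 200%/6⌋ = $62,969; SL = ⌊$169,709/5⌋ = $33,941 → take DB $62,969. Book value $125,940.
Year 3: DB = ⌊$125,940 × 200%/6⌋ = $41,980; SL = ⌊$106,740/4⌋ = $26,685 → take DB $41,980. Book value $83,960.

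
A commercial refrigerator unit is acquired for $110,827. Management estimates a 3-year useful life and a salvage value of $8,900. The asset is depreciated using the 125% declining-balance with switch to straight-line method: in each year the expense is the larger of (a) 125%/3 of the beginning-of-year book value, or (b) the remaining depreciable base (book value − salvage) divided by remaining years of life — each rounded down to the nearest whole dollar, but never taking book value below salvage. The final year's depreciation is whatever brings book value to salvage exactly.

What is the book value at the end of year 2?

$36,775

Depreciable base = $110,827 − $8,900 = $101,927.
Year 1: DB = ⌊$110,827 × 125%/3⌋ = $46,177; SL = ⌊$101,927/3⌋ = $33,975 → take DB $46,177. Book value $64,650.
Year 2: DB = ⌊$64,650 × 125%/3⌋ = $26,937; SL = ⌊$55,750/2⌋ = $27,875 → take SL $27,875. Book value $36,775.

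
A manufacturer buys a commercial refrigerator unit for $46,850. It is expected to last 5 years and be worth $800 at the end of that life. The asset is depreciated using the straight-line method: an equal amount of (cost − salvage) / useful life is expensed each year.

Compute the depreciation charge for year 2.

Depreciable base = $46,850 − $800 = $46,050.
Annual expense = $46,050 / 5 = $9,210.

$9,210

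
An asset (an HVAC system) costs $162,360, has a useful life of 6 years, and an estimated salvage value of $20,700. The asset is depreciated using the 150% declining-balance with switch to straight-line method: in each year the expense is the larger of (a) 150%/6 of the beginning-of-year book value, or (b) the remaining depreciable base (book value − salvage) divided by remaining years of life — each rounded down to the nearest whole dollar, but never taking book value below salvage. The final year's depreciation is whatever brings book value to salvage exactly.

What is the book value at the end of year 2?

Depreciable base = $162,360 − $20,700 = $141,660.
Year 1: DB = ⌊$162,360 × 150%/6⌋ = $40,590; SL = ⌊$141,660/6⌋ = $23,610 → take DB $40,590. Book value $121,770.
Year 2: DB = ⌊$121,770 × 150%/6⌋ = $30,442; SL = ⌊$101,070/5⌋ = $20,214 → take DB $30,442. Book value $91,328.

$91,328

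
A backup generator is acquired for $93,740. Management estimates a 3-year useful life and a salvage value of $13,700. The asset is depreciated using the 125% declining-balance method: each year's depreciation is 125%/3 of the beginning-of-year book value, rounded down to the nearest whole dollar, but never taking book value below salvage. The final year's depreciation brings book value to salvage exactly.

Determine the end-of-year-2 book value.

$31,898

Depreciable base = $93,740 − $13,700 = $80,040.
Year 1: ⌊$93,740 × 125%/3⌋ = $39,058. Book value $54,682.
Year 2: ⌊$54,682 × 125%/3⌋ = $22,784. Book value $31,898.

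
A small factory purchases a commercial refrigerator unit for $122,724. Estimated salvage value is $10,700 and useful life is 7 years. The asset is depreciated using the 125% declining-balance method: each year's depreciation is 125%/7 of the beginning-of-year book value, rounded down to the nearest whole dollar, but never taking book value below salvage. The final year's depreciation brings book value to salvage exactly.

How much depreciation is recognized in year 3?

$14,787

Depreciable base = $122,724 − $10,700 = $112,024.
Year 1: ⌊$122,724 × 125%/7⌋ = $21,915. Book value $100,809.
Year 2: ⌊$100,809 × 125%/7⌋ = $18,001. Book value $82,808.
Year 3: ⌊$82,808 × 125%/7⌋ = $14,787. Book value $68,021.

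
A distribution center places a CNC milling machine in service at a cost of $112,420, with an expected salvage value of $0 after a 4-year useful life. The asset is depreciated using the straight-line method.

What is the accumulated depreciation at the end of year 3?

$84,315

Depreciable base = $112,420 − $0 = $112,420.
Annual expense = $112,420 / 4 = $28,105.
End of year 1: book value $84,315.
End of year 2: book value $56,210.
End of year 3: book value $28,105.
Accumulated through year 3 = $112,420 − $28,105 = $84,315.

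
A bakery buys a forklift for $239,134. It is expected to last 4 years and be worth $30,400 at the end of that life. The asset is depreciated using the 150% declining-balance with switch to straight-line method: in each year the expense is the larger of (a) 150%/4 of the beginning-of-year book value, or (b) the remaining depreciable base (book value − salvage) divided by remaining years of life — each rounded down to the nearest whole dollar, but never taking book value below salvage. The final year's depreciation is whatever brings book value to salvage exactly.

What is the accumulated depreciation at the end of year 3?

$180,751

Depreciable base = $239,134 − $30,400 = $208,734.
Year 1: DB = ⌊$239,134 × 150%/4⌋ = $89,675; SL = ⌊$208,734/4⌋ = $52,183 → take DB $89,675. Book value $149,459.
Year 2: DB = ⌊$149,459 × 150%/4⌋ = $56,047; SL = ⌊$119,059/3⌋ = $39,686 → take DB $56,047. Book value $93,412.
Year 3: DB = ⌊$93,412 × 150%/4⌋ = $35,029; SL = ⌊$63,012/2⌋ = $31,506 → take DB $35,029. Book value $58,383.
Accumulated through year 3 = $239,134 − $58,383 = $180,751.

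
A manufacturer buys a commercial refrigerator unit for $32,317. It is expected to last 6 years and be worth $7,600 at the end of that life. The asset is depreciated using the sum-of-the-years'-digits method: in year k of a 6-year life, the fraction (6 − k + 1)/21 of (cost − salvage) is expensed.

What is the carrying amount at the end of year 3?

$14,662

Depreciable base = $32,317 − $7,600 = $24,717.
Sum of the years' digits = 6+5+4+3+2+1 = 21.
Year 1: $24,717 × 6/21 = $7,062. Book value $25,255.
Year 2: $24,717 × 5/21 = $5,885. Book value $19,370.
Year 3: $24,717 × 4/21 = $4,708. Book value $14,662.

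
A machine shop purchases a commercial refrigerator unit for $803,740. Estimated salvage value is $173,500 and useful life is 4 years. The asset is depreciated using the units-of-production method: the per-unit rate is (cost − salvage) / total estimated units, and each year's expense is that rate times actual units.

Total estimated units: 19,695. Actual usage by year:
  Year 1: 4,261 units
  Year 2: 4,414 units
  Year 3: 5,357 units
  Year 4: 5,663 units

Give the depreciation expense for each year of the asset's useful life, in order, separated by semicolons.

Depreciable base = $803,740 − $173,500 = $630,240.
Rate = $630,240 / 19,695 units = $32 per unit.
Year 1: 4,261 × $32 = $136,352. Book value $667,388.
Year 2: 4,414 × $32 = $141,248. Book value $526,140.
Year 3: 5,357 × $32 = $171,424. Book value $354,716.
Year 4: 5,663 × $32 = $181,216. Book value $173,500.

$136,352; $141,248; $171,424; $181,216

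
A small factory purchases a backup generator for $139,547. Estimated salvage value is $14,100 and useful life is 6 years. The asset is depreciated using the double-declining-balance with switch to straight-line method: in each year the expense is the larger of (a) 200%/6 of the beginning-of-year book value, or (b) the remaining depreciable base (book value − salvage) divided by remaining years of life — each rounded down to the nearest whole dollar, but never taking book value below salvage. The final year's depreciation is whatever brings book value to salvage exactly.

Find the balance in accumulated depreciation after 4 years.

Depreciable base = $139,547 − $14,100 = $125,447.
Year 1: DB = ⌊$139,547 × 200%/6⌋ = $46,515; SL = ⌊$125,447/6⌋ = $20,907 → take DB $46,515. Book value $93,032.
Year 2: DB = ⌊$93,032 × 200%/6⌋ = $31,010; SL = ⌊$78,932/5⌋ = $15,786 → take DB $31,010. Book value $62,022.
Year 3: DB = ⌊$62,022 × 200%/6⌋ = $20,674; SL = ⌊$47,922/4⌋ = $11,980 → take DB $20,674. Book value $41,348.
Year 4: DB = ⌊$41,348 × 200%/6⌋ = $13,782; SL = ⌊$27,248/3⌋ = $9,082 → take DB $13,782. Book value $27,566.
Accumulated through year 4 = $139,547 − $27,566 = $111,981.

$111,981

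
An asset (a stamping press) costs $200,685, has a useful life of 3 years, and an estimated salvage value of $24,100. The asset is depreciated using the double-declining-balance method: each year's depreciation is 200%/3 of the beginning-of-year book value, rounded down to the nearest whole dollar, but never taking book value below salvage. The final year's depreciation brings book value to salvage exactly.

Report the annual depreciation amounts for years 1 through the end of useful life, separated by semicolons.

Depreciable base = $200,685 − $24,100 = $176,585.
Year 1: ⌊$200,685 × 200%/3⌋ = $133,790. Book value $66,895.
Year 2: ⌊$66,895 × 200%/3⌋ = $44,596, capped at $42,795. Book value $24,100.
Year 3 (final): $24,100 − $24,100 = $0. Book value $24,100.

$133,790; $42,795; $0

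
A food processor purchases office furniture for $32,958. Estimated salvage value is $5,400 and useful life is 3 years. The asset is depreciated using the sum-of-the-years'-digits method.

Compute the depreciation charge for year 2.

$9,186

Depreciable base = $32,958 − $5,400 = $27,558.
Sum of the years' digits = 3+2+1 = 6.
Year 1: $27,558 × 3/6 = $13,779. Book value $19,179.
Year 2: $27,558 × 2/6 = $9,186. Book value $9,993.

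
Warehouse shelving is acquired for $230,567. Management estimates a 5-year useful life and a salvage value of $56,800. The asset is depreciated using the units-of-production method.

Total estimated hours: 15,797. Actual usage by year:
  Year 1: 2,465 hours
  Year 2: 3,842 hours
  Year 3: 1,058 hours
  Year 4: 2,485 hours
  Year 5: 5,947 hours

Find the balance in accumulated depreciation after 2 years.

Depreciable base = $230,567 − $56,800 = $173,767.
Rate = $173,767 / 15,797 hours = $11 per hour.
Year 1: 2,465 × $11 = $27,115. Book value $203,452.
Year 2: 3,842 × $11 = $42,262. Book value $161,190.
Accumulated through year 2 = $230,567 − $161,190 = $69,377.

$69,377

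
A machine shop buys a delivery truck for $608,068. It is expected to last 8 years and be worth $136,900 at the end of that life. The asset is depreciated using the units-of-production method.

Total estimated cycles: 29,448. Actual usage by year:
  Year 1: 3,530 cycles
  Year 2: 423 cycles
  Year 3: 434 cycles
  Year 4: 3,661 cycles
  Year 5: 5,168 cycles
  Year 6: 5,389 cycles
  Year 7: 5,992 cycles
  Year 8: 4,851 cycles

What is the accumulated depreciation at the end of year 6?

$297,680

Depreciable base = $608,068 − $136,900 = $471,168.
Rate = $471,168 / 29,448 cycles = $16 per cycle.
Year 1: 3,530 × $16 = $56,480. Book value $551,588.
Year 2: 423 × $16 = $6,768. Book value $544,820.
Year 3: 434 × $16 = $6,944. Book value $537,876.
Year 4: 3,661 × $16 = $58,576. Book value $479,300.
Year 5: 5,168 × $16 = $82,688. Book value $396,612.
Year 6: 5,389 × $16 = $86,224. Book value $310,388.
Accumulated through year 6 = $608,068 − $310,388 = $297,680.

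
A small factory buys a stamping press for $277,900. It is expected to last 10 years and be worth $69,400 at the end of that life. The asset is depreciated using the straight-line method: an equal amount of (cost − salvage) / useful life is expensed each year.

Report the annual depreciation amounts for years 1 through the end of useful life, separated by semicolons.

Depreciable base = $277,900 − $69,400 = $208,500.
Annual expense = $208,500 / 10 = $20,850.
End of year 1: book value $257,050.
End of year 2: book value $236,200.
End of year 3: book value $215,350.
End of year 4: book value $194,500.
End of year 5: book value $173,650.
End of year 6: book value $152,800.
End of year 7: book value $131,950.
End of year 8: book value $111,100.
End of year 9: book value $90,250.
End of year 10: book value $69,400.

$20,850; $20,850; $20,850; $20,850; $20,850; $20,850; $20,850; $20,850; $20,850; $20,850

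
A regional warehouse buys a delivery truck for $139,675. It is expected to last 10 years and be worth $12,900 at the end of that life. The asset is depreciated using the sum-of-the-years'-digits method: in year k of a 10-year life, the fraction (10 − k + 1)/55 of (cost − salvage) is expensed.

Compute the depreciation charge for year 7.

$9,220

Depreciable base = $139,675 − $12,900 = $126,775.
Sum of the years' digits = 10+9+8+7+6+5+4+3+2+1 = 55.
Year 1: $126,775 × 10/55 = $23,050. Book value $116,625.
Year 2: $126,775 × 9/55 = $20,745. Book value $95,880.
Year 3: $126,775 × 8/55 = $18,440. Book value $77,440.
Year 4: $126,775 × 7/55 = $16,135. Book value $61,305.
Year 5: $126,775 × 6/55 = $13,830. Book value $47,475.
Year 6: $126,775 × 5/55 = $11,525. Book value $35,950.
Year 7: $126,775 × 4/55 = $9,220. Book value $26,730.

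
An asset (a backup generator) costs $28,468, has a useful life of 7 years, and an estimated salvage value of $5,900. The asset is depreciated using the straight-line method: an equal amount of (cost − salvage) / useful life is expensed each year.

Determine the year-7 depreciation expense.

Depreciable base = $28,468 − $5,900 = $22,568.
Annual expense = $22,568 / 7 = $3,224.

$3,224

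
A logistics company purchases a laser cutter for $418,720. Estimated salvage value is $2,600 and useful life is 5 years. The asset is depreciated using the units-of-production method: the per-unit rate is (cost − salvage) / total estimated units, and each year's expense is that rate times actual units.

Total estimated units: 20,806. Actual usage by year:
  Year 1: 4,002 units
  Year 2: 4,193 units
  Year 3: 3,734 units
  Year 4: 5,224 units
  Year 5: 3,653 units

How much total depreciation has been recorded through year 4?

$343,060

Depreciable base = $418,720 − $2,600 = $416,120.
Rate = $416,120 / 20,806 units = $20 per unit.
Year 1: 4,002 × $20 = $80,040. Book value $338,680.
Year 2: 4,193 × $20 = $83,860. Book value $254,820.
Year 3: 3,734 × $20 = $74,680. Book value $180,140.
Year 4: 5,224 × $20 = $104,480. Book value $75,660.
Accumulated through year 4 = $418,720 − $75,660 = $343,060.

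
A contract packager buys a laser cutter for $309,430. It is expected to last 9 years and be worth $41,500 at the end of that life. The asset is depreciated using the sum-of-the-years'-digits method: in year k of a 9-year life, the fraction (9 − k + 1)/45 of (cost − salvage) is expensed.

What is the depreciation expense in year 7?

Depreciable base = $309,430 − $41,500 = $267,930.
Sum of the years' digits = 9+8+7+6+5+4+3+2+1 = 45.
Year 1: $267,930 × 9/45 = $53,586. Book value $255,844.
Year 2: $267,930 × 8/45 = $47,632. Book value $208,212.
Year 3: $267,930 × 7/45 = $41,678. Book value $166,534.
Year 4: $267,930 × 6/45 = $35,724. Book value $130,810.
Year 5: $267,930 × 5/45 = $29,770. Book value $101,040.
Year 6: $267,930 × 4/45 = $23,816. Book value $77,224.
Year 7: $267,930 × 3/45 = $17,862. Book value $59,362.

$17,862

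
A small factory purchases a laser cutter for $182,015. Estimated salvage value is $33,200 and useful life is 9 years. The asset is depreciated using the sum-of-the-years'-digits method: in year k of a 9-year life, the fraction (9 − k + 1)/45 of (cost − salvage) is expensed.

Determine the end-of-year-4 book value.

Depreciable base = $182,015 − $33,200 = $148,815.
Sum of the years' digits = 9+8+7+6+5+4+3+2+1 = 45.
Year 1: $148,815 × 9/45 = $29,763. Book value $152,252.
Year 2: $148,815 × 8/45 = $26,456. Book value $125,796.
Year 3: $148,815 × 7/45 = $23,149. Book value $102,647.
Year 4: $148,815 × 6/45 = $19,842. Book value $82,805.

$82,805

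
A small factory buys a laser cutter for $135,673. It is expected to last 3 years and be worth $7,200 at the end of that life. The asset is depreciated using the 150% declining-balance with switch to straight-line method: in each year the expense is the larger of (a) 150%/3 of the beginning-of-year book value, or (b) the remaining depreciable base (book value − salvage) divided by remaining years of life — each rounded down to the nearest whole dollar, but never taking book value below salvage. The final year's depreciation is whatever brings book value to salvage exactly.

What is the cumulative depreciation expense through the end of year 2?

Depreciable base = $135,673 − $7,200 = $128,473.
Year 1: DB = ⌊$135,673 × 150%/3⌋ = $67,836; SL = ⌊$128,473/3⌋ = $42,824 → take DB $67,836. Book value $67,837.
Year 2: DB = ⌊$67,837 × 150%/3⌋ = $33,918; SL = ⌊$60,637/2⌋ = $30,318 → take DB $33,918. Book value $33,919.
Accumulated through year 2 = $135,673 − $33,919 = $101,754.

$101,754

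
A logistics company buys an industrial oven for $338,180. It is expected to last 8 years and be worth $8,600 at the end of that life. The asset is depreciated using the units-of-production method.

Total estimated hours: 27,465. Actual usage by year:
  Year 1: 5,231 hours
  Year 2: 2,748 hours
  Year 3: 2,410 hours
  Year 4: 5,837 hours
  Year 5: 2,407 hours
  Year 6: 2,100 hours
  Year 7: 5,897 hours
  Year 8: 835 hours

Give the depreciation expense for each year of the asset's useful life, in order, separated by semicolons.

Depreciable base = $338,180 − $8,600 = $329,580.
Rate = $329,580 / 27,465 hours = $12 per hour.
Year 1: 5,231 × $12 = $62,772. Book value $275,408.
Year 2: 2,748 × $12 = $32,976. Book value $242,432.
Year 3: 2,410 × $12 = $28,920. Book value $213,512.
Year 4: 5,837 × $12 = $70,044. Book value $143,468.
Year 5: 2,407 × $12 = $28,884. Book value $114,584.
Year 6: 2,100 × $12 = $25,200. Book value $89,384.
Year 7: 5,897 × $12 = $70,764. Book value $18,620.
Year 8: 835 × $12 = $10,020. Book value $8,600.

$62,772; $32,976; $28,920; $70,044; $28,884; $25,200; $70,764; $10,020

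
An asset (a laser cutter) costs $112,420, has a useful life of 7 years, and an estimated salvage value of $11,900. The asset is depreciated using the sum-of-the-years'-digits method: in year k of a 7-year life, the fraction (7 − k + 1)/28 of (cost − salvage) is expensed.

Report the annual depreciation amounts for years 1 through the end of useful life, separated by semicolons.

Depreciable base = $112,420 − $11,900 = $100,520.
Sum of the years' digits = 7+6+5+4+3+2+1 = 28.
Year 1: $100,520 × 7/28 = $25,130. Book value $87,290.
Year 2: $100,520 × 6/28 = $21,540. Book value $65,750.
Year 3: $100,520 × 5/28 = $17,950. Book value $47,800.
Year 4: $100,520 × 4/28 = $14,360. Book value $33,440.
Year 5: $100,520 × 3/28 = $10,770. Book value $22,670.
Year 6: $100,520 × 2/28 = $7,180. Book value $15,490.
Year 7: $100,520 × 1/28 = $3,590. Book value $11,900.

$25,130; $21,540; $17,950; $14,360; $10,770; $7,180; $3,590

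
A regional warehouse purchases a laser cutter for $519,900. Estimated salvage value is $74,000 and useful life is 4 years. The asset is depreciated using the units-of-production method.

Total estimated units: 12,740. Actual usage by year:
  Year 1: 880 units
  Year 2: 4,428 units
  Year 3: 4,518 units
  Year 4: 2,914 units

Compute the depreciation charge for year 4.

Depreciable base = $519,900 − $74,000 = $445,900.
Rate = $445,900 / 12,740 units = $35 per unit.
Year 1: 880 × $35 = $30,800. Book value $489,100.
Year 2: 4,428 × $35 = $154,980. Book value $334,120.
Year 3: 4,518 × $35 = $158,130. Book value $175,990.
Year 4: 2,914 × $35 = $101,990. Book value $74,000.

$101,990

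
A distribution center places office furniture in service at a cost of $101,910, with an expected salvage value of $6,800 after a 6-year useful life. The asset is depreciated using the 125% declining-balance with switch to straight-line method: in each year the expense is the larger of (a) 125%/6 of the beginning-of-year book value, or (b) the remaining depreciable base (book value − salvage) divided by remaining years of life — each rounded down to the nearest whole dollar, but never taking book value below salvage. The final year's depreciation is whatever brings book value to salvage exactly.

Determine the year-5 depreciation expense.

Depreciable base = $101,910 − $6,800 = $95,110.
Year 1: DB = ⌊$101,910 × 125%/6⌋ = $21,231; SL = ⌊$95,110/6⌋ = $15,851 → take DB $21,231. Book value $80,679.
Year 2: DB = ⌊$80,679 × 125%/6⌋ = $16,808; SL = ⌊$73,879/5⌋ = $14,775 → take DB $16,808. Book value $63,871.
Year 3: DB = ⌊$63,871 × 125%/6⌋ = $13,306; SL = ⌊$57,071/4⌋ = $14,267 → take SL $14,267. Book value $49,604.
Year 4: DB = ⌊$49,604 × 125%/6⌋ = $10,334; SL = ⌊$42,804/3⌋ = $14,268 → take SL $14,268. Book value $35,336.
Year 5: DB = ⌊$35,336 × 125%/6⌋ = $7,361; SL = ⌊$28,536/2⌋ = $14,268 → take SL $14,268. Book value $21,068.

$14,268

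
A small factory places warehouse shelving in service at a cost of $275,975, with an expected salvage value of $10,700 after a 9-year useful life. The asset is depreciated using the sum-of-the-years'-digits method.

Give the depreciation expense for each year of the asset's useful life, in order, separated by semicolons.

Depreciable base = $275,975 − $10,700 = $265,275.
Sum of the years' digits = 9+8+7+6+5+4+3+2+1 = 45.
Year 1: $265,275 × 9/45 = $53,055. Book value $222,920.
Year 2: $265,275 × 8/45 = $47,160. Book value $175,760.
Year 3: $265,275 × 7/45 = $41,265. Book value $134,495.
Year 4: $265,275 × 6/45 = $35,370. Book value $99,125.
Year 5: $265,275 × 5/45 = $29,475. Book value $69,650.
Year 6: $265,275 × 4/45 = $23,580. Book value $46,070.
Year 7: $265,275 × 3/45 = $17,685. Book value $28,385.
Year 8: $265,275 × 2/45 = $11,790. Book value $16,595.
Year 9: $265,275 × 1/45 = $5,895. Book value $10,700.

$53,055; $47,160; $41,265; $35,370; $29,475; $23,580; $17,685; $11,790; $5,895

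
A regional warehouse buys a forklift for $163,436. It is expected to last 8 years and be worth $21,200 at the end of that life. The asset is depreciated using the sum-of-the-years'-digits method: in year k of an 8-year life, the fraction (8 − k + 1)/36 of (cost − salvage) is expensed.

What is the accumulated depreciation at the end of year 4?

Depreciable base = $163,436 − $21,200 = $142,236.
Sum of the years' digits = 8+7+6+5+4+3+2+1 = 36.
Year 1: $142,236 × 8/36 = $31,608. Book value $131,828.
Year 2: $142,236 × 7/36 = $27,657. Book value $104,171.
Year 3: $142,236 × 6/36 = $23,706. Book value $80,465.
Year 4: $142,236 × 5/36 = $19,755. Book value $60,710.
Accumulated through year 4 = $163,436 − $60,710 = $102,726.

$102,726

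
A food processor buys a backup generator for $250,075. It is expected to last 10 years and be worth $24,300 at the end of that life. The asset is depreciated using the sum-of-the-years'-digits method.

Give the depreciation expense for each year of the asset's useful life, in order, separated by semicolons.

Depreciable base = $250,075 − $24,300 = $225,775.
Sum of the years' digits = 10+9+8+7+6+5+4+3+2+1 = 55.
Year 1: $225,775 × 10/55 = $41,050. Book value $209,025.
Year 2: $225,775 × 9/55 = $36,945. Book value $172,080.
Year 3: $225,775 × 8/55 = $32,840. Book value $139,240.
Year 4: $225,775 × 7/55 = $28,735. Book value $110,505.
Year 5: $225,775 × 6/55 = $24,630. Book value $85,875.
Year 6: $225,775 × 5/55 = $20,525. Book value $65,350.
Year 7: $225,775 × 4/55 = $16,420. Book value $48,930.
Year 8: $225,775 × 3/55 = $12,315. Book value $36,615.
Year 9: $225,775 × 2/55 = $8,210. Book value $28,405.
Year 10: $225,775 × 1/55 = $4,105. Book value $24,300.

$41,050; $36,945; $32,840; $28,735; $24,630; $20,525; $16,420; $12,315; $8,210; $4,105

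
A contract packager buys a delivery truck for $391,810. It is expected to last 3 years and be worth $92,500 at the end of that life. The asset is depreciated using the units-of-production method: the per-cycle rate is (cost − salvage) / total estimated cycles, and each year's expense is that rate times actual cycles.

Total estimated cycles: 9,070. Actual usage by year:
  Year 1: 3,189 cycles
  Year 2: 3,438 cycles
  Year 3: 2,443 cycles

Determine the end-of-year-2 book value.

$173,119

Depreciable base = $391,810 − $92,500 = $299,310.
Rate = $299,310 / 9,070 cycles = $33 per cycle.
Year 1: 3,189 × $33 = $105,237. Book value $286,573.
Year 2: 3,438 × $33 = $113,454. Book value $173,119.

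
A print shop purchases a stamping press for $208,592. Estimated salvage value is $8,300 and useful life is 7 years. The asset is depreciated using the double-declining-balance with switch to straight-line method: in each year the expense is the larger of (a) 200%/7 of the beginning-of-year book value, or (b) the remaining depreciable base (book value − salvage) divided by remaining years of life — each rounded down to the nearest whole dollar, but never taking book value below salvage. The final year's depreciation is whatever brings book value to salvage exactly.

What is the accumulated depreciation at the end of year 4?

$154,293

Depreciable base = $208,592 − $8,300 = $200,292.
Year 1: DB = ⌊$208,592 × 200%/7⌋ = $59,597; SL = ⌊$200,292/7⌋ = $28,613 → take DB $59,597. Book value $148,995.
Year 2: DB = ⌊$148,995 × 200%/7⌋ = $42,570; SL = ⌊$140,695/6⌋ = $23,449 → take DB $42,570. Book value $106,425.
Year 3: DB = ⌊$106,425 × 200%/7⌋ = $30,407; SL = ⌊$98,125/5⌋ = $19,625 → take DB $30,407. Book value $76,018.
Year 4: DB = ⌊$76,018 × 200%/7⌋ = $21,719; SL = ⌊$67,718/4⌋ = $16,929 → take DB $21,719. Book value $54,299.
Accumulated through year 4 = $208,592 − $54,299 = $154,293.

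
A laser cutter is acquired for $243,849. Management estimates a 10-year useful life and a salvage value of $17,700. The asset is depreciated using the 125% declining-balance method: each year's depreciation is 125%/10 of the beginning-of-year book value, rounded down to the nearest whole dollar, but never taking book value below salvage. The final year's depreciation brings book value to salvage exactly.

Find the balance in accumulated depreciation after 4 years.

$100,909

Depreciable base = $243,849 − $17,700 = $226,149.
Year 1: ⌊$243,849 × 125%/10⌋ = $30,481. Book value $213,368.
Year 2: ⌊$213,368 × 125%/10⌋ = $26,671. Book value $186,697.
Year 3: ⌊$186,697 × 125%/10⌋ = $23,337. Book value $163,360.
Year 4: ⌊$163,360 × 125%/10⌋ = $20,420. Book value $142,940.
Accumulated through year 4 = $243,849 − $142,940 = $100,909.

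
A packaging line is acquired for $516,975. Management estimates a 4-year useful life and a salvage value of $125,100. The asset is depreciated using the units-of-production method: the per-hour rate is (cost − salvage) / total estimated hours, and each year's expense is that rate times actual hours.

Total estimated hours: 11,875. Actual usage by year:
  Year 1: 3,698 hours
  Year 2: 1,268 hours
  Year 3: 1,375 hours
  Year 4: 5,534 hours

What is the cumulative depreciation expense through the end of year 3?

Depreciable base = $516,975 − $125,100 = $391,875.
Rate = $391,875 / 11,875 hours = $33 per hour.
Year 1: 3,698 × $33 = $122,034. Book value $394,941.
Year 2: 1,268 × $33 = $41,844. Book value $353,097.
Year 3: 1,375 × $33 = $45,375. Book value $307,722.
Accumulated through year 3 = $516,975 − $307,722 = $209,253.

$209,253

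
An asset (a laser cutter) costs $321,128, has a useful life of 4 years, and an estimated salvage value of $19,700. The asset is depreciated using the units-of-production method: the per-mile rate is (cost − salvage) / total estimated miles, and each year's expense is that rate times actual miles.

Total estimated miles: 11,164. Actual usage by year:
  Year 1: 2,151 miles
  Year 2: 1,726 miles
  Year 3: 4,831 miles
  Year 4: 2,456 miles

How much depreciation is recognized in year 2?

$46,602

Depreciable base = $321,128 − $19,700 = $301,428.
Rate = $301,428 / 11,164 miles = $27 per mile.
Year 1: 2,151 × $27 = $58,077. Book value $263,051.
Year 2: 1,726 × $27 = $46,602. Book value $216,449.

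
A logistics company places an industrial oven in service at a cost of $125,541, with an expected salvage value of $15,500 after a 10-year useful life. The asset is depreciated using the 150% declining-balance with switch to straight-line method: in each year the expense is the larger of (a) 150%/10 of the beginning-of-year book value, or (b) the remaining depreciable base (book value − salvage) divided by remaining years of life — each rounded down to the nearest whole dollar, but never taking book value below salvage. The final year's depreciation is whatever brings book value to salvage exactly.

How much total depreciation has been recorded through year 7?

Depreciable base = $125,541 − $15,500 = $110,041.
Year 1: DB = ⌊$125,541 × 150%/10⌋ = $18,831; SL = ⌊$110,041/10⌋ = $11,004 → take DB $18,831. Book value $106,710.
Year 2: DB = ⌊$106,710 × 150%/10⌋ = $16,006; SL = ⌊$91,210/9⌋ = $10,134 → take DB $16,006. Book value $90,704.
Year 3: DB = ⌊$90,704 × 150%/10⌋ = $13,605; SL = ⌊$75,204/8⌋ = $9,400 → take DB $13,605. Book value $77,099.
Year 4: DB = ⌊$77,099 × 150%/10⌋ = $11,564; SL = ⌊$61,599/7⌋ = $8,799 → take DB $11,564. Book value $65,535.
Year 5: DB = ⌊$65,535 × 150%/10⌋ = $9,830; SL = ⌊$50,035/6⌋ = $8,339 → take DB $9,830. Book value $55,705.
Year 6: DB = ⌊$55,705 × 150%/10⌋ = $8,355; SL = ⌊$40,205/5⌋ = $8,041 → take DB $8,355. Book value $47,350.
Year 7: DB = ⌊$47,350 × 150%/10⌋ = $7,102; SL = ⌊$31,850/4⌋ = $7,962 → take SL $7,962. Book value $39,388.
Accumulated through year 7 = $125,541 − $39,388 = $86,153.

$86,153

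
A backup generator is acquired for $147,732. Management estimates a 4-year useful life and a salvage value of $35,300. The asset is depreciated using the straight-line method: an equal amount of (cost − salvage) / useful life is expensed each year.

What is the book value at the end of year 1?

Depreciable base = $147,732 − $35,300 = $112,432.
Annual expense = $112,432 / 4 = $28,108.
End of year 1: book value $119,624.

$119,624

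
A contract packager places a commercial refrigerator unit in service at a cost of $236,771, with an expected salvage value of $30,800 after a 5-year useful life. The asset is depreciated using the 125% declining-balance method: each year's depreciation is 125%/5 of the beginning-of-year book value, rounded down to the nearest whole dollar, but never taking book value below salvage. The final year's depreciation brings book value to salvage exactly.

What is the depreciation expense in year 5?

Depreciable base = $236,771 − $30,800 = $205,971.
Year 1: ⌊$236,771 × 125%/5⌋ = $59,192. Book value $177,579.
Year 2: ⌊$177,579 × 125%/5⌋ = $44,394. Book value $133,185.
Year 3: ⌊$133,185 × 125%/5⌋ = $33,296. Book value $99,889.
Year 4: ⌊$99,889 × 125%/5⌋ = $24,972. Book value $74,917.
Year 5 (final): $74,917 − $30,800 = $44,117. Book value $30,800.

$44,117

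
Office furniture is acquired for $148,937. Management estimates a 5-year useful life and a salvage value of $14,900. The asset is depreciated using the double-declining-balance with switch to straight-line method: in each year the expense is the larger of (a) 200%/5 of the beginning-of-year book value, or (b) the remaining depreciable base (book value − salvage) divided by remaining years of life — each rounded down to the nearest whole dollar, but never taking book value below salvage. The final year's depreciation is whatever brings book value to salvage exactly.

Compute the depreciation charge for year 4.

Depreciable base = $148,937 − $14,900 = $134,037.
Year 1: DB = ⌊$148,937 × 200%/5⌋ = $59,574; SL = ⌊$134,037/5⌋ = $26,807 → take DB $59,574. Book value $89,363.
Year 2: DB = ⌊$89,363 × 200%/5⌋ = $35,745; SL = ⌊$74,463/4⌋ = $18,615 → take DB $35,745. Book value $53,618.
Year 3: DB = ⌊$53,618 × 200%/5⌋ = $21,447; SL = ⌊$38,718/3⌋ = $12,906 → take DB $21,447. Book value $32,171.
Year 4: DB = ⌊$32,171 × 200%/5⌋ = $12,868; SL = ⌊$17,271/2⌋ = $8,635 → take DB $12,868. Book value $19,303.

$12,868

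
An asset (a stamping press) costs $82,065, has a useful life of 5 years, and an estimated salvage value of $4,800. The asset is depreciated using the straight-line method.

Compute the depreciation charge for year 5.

$15,453

Depreciable base = $82,065 − $4,800 = $77,265.
Annual expense = $77,265 / 5 = $15,453.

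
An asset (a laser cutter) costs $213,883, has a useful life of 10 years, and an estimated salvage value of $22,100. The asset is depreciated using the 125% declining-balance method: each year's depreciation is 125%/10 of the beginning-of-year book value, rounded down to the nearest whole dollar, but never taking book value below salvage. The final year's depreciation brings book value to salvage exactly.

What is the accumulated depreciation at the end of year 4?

Depreciable base = $213,883 − $22,100 = $191,783.
Year 1: ⌊$213,883 × 125%/10⌋ = $26,735. Book value $187,148.
Year 2: ⌊$187,148 × 125%/10⌋ = $23,393. Book value $163,755.
Year 3: ⌊$163,755 × 125%/10⌋ = $20,469. Book value $143,286.
Year 4: ⌊$143,286 × 125%/10⌋ = $17,910. Book value $125,376.
Accumulated through year 4 = $213,883 − $125,376 = $88,507.

$88,507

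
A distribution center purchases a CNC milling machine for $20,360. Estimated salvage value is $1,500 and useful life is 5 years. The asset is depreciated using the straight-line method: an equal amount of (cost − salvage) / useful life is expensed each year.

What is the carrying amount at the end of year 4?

$5,272

Depreciable base = $20,360 − $1,500 = $18,860.
Annual expense = $18,860 / 5 = $3,772.
End of year 1: book value $16,588.
End of year 2: book value $12,816.
End of year 3: book value $9,044.
End of year 4: book value $5,272.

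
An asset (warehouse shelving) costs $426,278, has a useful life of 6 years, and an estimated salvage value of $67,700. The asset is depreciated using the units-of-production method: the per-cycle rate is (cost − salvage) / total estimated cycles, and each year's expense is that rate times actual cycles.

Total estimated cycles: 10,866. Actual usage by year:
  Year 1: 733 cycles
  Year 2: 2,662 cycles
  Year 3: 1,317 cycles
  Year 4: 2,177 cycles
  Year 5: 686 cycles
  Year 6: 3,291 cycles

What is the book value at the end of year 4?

$198,941

Depreciable base = $426,278 − $67,700 = $358,578.
Rate = $358,578 / 10,866 cycles = $33 per cycle.
Year 1: 733 × $33 = $24,189. Book value $402,089.
Year 2: 2,662 × $33 = $87,846. Book value $314,243.
Year 3: 1,317 × $33 = $43,461. Book value $270,782.
Year 4: 2,177 × $33 = $71,841. Book value $198,941.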